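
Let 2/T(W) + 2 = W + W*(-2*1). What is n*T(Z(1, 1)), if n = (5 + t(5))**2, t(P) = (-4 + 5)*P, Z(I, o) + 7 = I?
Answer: 50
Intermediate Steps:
Z(I, o) = -7 + I
t(P) = P (t(P) = 1*P = P)
T(W) = 2/(-2 - W) (T(W) = 2/(-2 + (W + W*(-2*1))) = 2/(-2 + (W + W*(-2))) = 2/(-2 + (W - 2*W)) = 2/(-2 - W))
n = 100 (n = (5 + 5)**2 = 10**2 = 100)
n*T(Z(1, 1)) = 100*(-2/(2 + (-7 + 1))) = 100*(-2/(2 - 6)) = 100*(-2/(-4)) = 100*(-2*(-1/4)) = 100*(1/2) = 50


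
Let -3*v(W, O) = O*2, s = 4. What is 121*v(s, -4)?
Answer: 968/3 ≈ 322.67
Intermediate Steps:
v(W, O) = -2*O/3 (v(W, O) = -O*2/3 = -2*O/3)
121*v(s, -4) = 121*(-⅔*(-4)) = 121*(8/3) = 968/3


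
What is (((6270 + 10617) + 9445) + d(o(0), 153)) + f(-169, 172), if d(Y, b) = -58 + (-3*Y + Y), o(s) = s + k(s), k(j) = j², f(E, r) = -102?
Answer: 26172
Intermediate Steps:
o(s) = s + s²
d(Y, b) = -58 - 2*Y
(((6270 + 10617) + 9445) + d(o(0), 153)) + f(-169, 172) = (((6270 + 10617) + 9445) + (-58 - 0*(1 + 0))) - 102 = ((16887 + 9445) + (-58 - 0)) - 102 = (26332 + (-58 - 2*0)) - 102 = (26332 + (-58 + 0)) - 102 = (26332 - 58) - 102 = 26274 - 102 = 26172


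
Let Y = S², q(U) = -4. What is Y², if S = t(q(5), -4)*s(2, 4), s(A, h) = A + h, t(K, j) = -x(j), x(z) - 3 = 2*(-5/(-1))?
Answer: 37015056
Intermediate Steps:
x(z) = 13 (x(z) = 3 + 2*(-5/(-1)) = 3 + 2*(-5*(-1)) = 3 + 2*5 = 3 + 10 = 13)
t(K, j) = -13 (t(K, j) = -1*13 = -13)
S = -78 (S = -13*(2 + 4) = -13*6 = -78)
Y = 6084 (Y = (-78)² = 6084)
Y² = 6084² = 37015056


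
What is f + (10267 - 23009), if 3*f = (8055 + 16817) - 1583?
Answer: -4979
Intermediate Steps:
f = 7763 (f = ((8055 + 16817) - 1583)/3 = (24872 - 1583)/3 = (⅓)*23289 = 7763)
f + (10267 - 23009) = 7763 + (10267 - 23009) = 7763 - 12742 = -4979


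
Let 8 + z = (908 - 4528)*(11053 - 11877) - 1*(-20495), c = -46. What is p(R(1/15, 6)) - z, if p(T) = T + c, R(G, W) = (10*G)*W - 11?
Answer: -3003420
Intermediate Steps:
R(G, W) = -11 + 10*G*W (R(G, W) = 10*G*W - 11 = -11 + 10*G*W)
z = 3003367 (z = -8 + ((908 - 4528)*(11053 - 11877) - 1*(-20495)) = -8 + (-3620*(-824) + 20495) = -8 + (2982880 + 20495) = -8 + 3003375 = 3003367)
p(T) = -46 + T (p(T) = T - 46 = -46 + T)
p(R(1/15, 6)) - z = (-46 + (-11 + 10*6/15)) - 1*3003367 = (-46 + (-11 + 10*(1/15)*6)) - 3003367 = (-46 + (-11 + 4)) - 3003367 = (-46 - 7) - 3003367 = -53 - 3003367 = -3003420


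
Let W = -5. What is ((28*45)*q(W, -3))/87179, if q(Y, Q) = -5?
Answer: -6300/87179 ≈ -0.072265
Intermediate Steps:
((28*45)*q(W, -3))/87179 = ((28*45)*(-5))/87179 = (1260*(-5))*(1/87179) = -6300*1/87179 = -6300/87179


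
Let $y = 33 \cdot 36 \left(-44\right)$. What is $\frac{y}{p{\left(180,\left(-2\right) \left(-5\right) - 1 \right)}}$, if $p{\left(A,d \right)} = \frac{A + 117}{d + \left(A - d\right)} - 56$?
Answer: $\frac{1045440}{1087} \approx 961.77$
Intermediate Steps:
$y = -52272$ ($y = 1188 \left(-44\right) = -52272$)
$p{\left(A,d \right)} = -56 + \frac{117 + A}{A}$ ($p{\left(A,d \right)} = \frac{117 + A}{A} - 56 = -56 + \frac{117 + A}{A}$)
$\frac{y}{p{\left(180,\left(-2\right) \left(-5\right) - 1 \right)}} = - \frac{52272}{-55 + \frac{117}{180}} = - \frac{52272}{-55 + 117 \cdot \frac{1}{180}} = - \frac{52272}{-55 + \frac{13}{20}} = - \frac{52272}{- \frac{1087}{20}} = \left(-52272\right) \left(- \frac{20}{1087}\right) = \frac{1045440}{1087}$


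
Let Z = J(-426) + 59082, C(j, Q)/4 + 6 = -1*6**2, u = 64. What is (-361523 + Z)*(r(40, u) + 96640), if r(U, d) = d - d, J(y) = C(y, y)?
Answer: -29244133760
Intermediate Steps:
C(j, Q) = -168 (C(j, Q) = -24 + 4*(-1*6**2) = -24 + 4*(-1*36) = -24 + 4*(-36) = -24 - 144 = -168)
J(y) = -168
r(U, d) = 0
Z = 58914 (Z = -168 + 59082 = 58914)
(-361523 + Z)*(r(40, u) + 96640) = (-361523 + 58914)*(0 + 96640) = -302609*96640 = -29244133760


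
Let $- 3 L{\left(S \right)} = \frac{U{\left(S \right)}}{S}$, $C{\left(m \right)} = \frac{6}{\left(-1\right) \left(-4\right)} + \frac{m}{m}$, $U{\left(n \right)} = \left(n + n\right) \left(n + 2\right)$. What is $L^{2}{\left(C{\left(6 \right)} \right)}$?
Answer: $9$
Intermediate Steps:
$U{\left(n \right)} = 2 n \left(2 + n\right)$
$C{\left(m \right)} = \frac{5}{2}$ ($C{\left(m \right)} = \frac{6}{4} + 1 = 6 \cdot \frac{1}{4} + 1 = \frac{3}{2} + 1 = \frac{5}{2}$)
$L{\left(S \right)} = - \frac{4}{3} - \frac{2 S}{3}$ ($L{\left(S \right)} = - \frac{2 S \left(2 + S\right) \frac{1}{S}}{3} = - \frac{4 + 2 S}{3} = - \frac{4}{3} - \frac{2 S}{3}$)
$L^{2}{\left(C{\left(6 \right)} \right)} = \left(- \frac{4}{3} - \frac{5}{3}\right)^{2} = \left(-3\right)^{2} = 9$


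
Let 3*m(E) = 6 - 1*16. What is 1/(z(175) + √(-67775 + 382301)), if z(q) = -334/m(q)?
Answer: -835/2537383 + 25*√314526/7612149 ≈ 0.0015128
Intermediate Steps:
m(E) = -10/3 (m(E) = (6 - 1*16)/3 = (6 - 16)/3 = (⅓)*(-10) = -10/3)
z(q) = 501/5 (z(q) = -334/(-10/3) = -334*(-3/10) = 501/5)
1/(z(175) + √(-67775 + 382301)) = 1/(501/5 + √(-67775 + 382301)) = 1/(501/5 + √314526)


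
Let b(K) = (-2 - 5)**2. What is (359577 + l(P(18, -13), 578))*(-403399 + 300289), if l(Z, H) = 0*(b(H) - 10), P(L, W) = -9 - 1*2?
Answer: -37075984470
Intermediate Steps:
P(L, W) = -11 (P(L, W) = -9 - 2 = -11)
b(K) = 49 (b(K) = (-7)**2 = 49)
l(Z, H) = 0 (l(Z, H) = 0*(49 - 10) = 0*39 = 0)
(359577 + l(P(18, -13), 578))*(-403399 + 300289) = (359577 + 0)*(-403399 + 300289) = 359577*(-103110) = -37075984470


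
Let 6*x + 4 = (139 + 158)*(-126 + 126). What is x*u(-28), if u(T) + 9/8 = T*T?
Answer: -6263/12 ≈ -521.92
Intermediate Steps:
u(T) = -9/8 + T**2 (u(T) = -9/8 + T*T = -9/8 + T**2)
x = -2/3 (x = -2/3 + ((139 + 158)*(-126 + 126))/6 = -2/3 + (297*0)/6 = -2/3 + (1/6)*0 = -2/3 + 0 = -2/3 ≈ -0.66667)
x*u(-28) = -2*(-9/8 + (-28)**2)/3 = -2*(-9/8 + 784)/3 = -2/3*6263/8 = -6263/12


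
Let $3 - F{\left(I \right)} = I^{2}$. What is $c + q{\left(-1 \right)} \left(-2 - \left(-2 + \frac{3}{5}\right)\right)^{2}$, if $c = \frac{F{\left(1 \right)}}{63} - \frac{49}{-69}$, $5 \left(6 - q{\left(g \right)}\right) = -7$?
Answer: $\frac{616892}{181125} \approx 3.4059$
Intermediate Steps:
$q{\left(g \right)} = \frac{37}{5}$ ($q{\left(g \right)} = 6 - - \frac{7}{5} = 6 + \frac{7}{5} = \frac{37}{5}$)
$F{\left(I \right)} = 3 - I^{2}$
$c = \frac{1075}{1449}$ ($c = \frac{3 - 1^{2}}{63} - \frac{49}{-69} = \left(3 - 1\right) \frac{1}{63} - - \frac{49}{69} = \left(3 - 1\right) \frac{1}{63} + \frac{49}{69} = 2 \cdot \frac{1}{63} + \frac{49}{69} = \frac{2}{63} + \frac{49}{69} = \frac{1075}{1449} \approx 0.74189$)
$c + q{\left(-1 \right)} \left(-2 - \left(-2 + \frac{3}{5}\right)\right)^{2} = \frac{1075}{1449} + \frac{37 \left(-2 - \left(-2 + \frac{3}{5}\right)\right)^{2}}{5} = \frac{1075}{1449} + \frac{37 \left(-2 - - \frac{7}{5}\right)^{2}}{5} = \frac{1075}{1449} + \frac{37 \left(-2 + \left(2 - \frac{3}{5}\right)\right)^{2}}{5} = \frac{1075}{1449} + \frac{37 \left(-2 + \frac{7}{5}\right)^{2}}{5} = \frac{1075}{1449} + \frac{37 \left(- \frac{3}{5}\right)^{2}}{5} = \frac{1075}{1449} + \frac{37}{5} \cdot \frac{9}{25} = \frac{1075}{1449} + \frac{333}{125} = \frac{616892}{181125}$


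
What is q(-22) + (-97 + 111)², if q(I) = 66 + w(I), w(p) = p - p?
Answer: 262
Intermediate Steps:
w(p) = 0
q(I) = 66 (q(I) = 66 + 0 = 66)
q(-22) + (-97 + 111)² = 66 + (-97 + 111)² = 66 + 14² = 66 + 196 = 262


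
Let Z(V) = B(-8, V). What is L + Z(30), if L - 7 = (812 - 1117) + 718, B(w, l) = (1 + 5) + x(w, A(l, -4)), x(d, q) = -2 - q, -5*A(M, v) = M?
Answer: 430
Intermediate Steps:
A(M, v) = -M/5
B(w, l) = 4 + l/5 (B(w, l) = (1 + 5) + (-2 - (-1)*l/5) = 6 + (-2 + l/5) = 4 + l/5)
Z(V) = 4 + V/5
L = 420 (L = 7 + ((812 - 1117) + 718) = 7 + (-305 + 718) = 7 + 413 = 420)
L + Z(30) = 420 + (4 + (⅕)*30) = 420 + (4 + 6) = 420 + 10 = 430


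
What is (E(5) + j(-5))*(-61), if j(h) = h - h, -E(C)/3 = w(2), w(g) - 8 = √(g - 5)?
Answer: 1464 + 183*I*√3 ≈ 1464.0 + 316.97*I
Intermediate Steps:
w(g) = 8 + √(-5 + g) (w(g) = 8 + √(g - 5) = 8 + √(-5 + g))
E(C) = -24 - 3*I*√3 (E(C) = -3*(8 + √(-5 + 2)) = -3*(8 + √(-3)) = -3*(8 + I*√3) = -24 - 3*I*√3)
j(h) = 0
(E(5) + j(-5))*(-61) = ((-24 - 3*I*√3) + 0)*(-61) = (-24 - 3*I*√3)*(-61) = 1464 + 183*I*√3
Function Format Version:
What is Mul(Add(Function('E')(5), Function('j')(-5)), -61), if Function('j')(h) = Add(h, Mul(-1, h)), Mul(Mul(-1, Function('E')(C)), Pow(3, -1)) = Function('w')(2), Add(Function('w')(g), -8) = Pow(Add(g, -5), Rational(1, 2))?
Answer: Add(1464, Mul(183, I, Pow(3, Rational(1, 2)))) ≈ Add(1464.0, Mul(316.97, I))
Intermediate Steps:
Function('w')(g) = Add(8, Pow(Add(-5, g), Rational(1, 2))) (Function('w')(g) = Add(8, Pow(Add(g, -5), Rational(1, 2))) = Add(8, Pow(Add(-5, g), Rational(1, 2))))
Function('E')(C) = Add(-24, Mul(-3, I, Pow(3, Rational(1, 2)))) (Function('E')(C) = Mul(-3, Add(8, Pow(Add(-5, 2), Rational(1, 2)))) = Mul(-3, Add(8, Pow(-3, Rational(1, 2)))) = Mul(-3, Add(8, Mul(I, Pow(3, Rational(1, 2))))) = Add(-24, Mul(-3, I, Pow(3, Rational(1, 2)))))
Function('j')(h) = 0
Mul(Add(Function('E')(5), Function('j')(-5)), -61) = Mul(Add(Add(-24, Mul(-3, I, Pow(3, Rational(1, 2)))), 0), -61) = Mul(Add(-24, Mul(-3, I, Pow(3, Rational(1, 2)))), -61) = Add(1464, Mul(183, I, Pow(3, Rational(1, 2))))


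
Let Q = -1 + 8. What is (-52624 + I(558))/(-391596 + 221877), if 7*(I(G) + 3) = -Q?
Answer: 52628/169719 ≈ 0.31009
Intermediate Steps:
Q = 7
I(G) = -4 (I(G) = -3 + (-1*7)/7 = -3 + (⅐)*(-7) = -3 - 1 = -4)
(-52624 + I(558))/(-391596 + 221877) = (-52624 - 4)/(-391596 + 221877) = -52628/(-169719) = -52628*(-1/169719) = 52628/169719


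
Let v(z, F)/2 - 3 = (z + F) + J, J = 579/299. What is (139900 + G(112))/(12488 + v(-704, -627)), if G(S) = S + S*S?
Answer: 22807122/1470463 ≈ 15.510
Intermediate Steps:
J = 579/299 (J = 579*(1/299) = 579/299 ≈ 1.9365)
v(z, F) = 2952/299 + 2*F + 2*z (v(z, F) = 6 + 2*((z + F) + 579/299) = 6 + 2*((F + z) + 579/299) = 6 + 2*(579/299 + F + z) = 6 + (1158/299 + 2*F + 2*z) = 2952/299 + 2*F + 2*z)
G(S) = S + S²
(139900 + G(112))/(12488 + v(-704, -627)) = (139900 + 112*(1 + 112))/(12488 + (2952/299 + 2*(-627) + 2*(-704))) = (139900 + 112*113)/(12488 + (2952/299 - 1254 - 1408)) = (139900 + 12656)/(12488 - 792986/299) = 152556/(2940926/299) = 152556*(299/2940926) = 22807122/1470463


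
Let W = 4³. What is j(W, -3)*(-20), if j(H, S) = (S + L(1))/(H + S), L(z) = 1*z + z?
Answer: 20/61 ≈ 0.32787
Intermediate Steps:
L(z) = 2*z (L(z) = z + z = 2*z)
W = 64
j(H, S) = (2 + S)/(H + S) (j(H, S) = (S + 2*1)/(H + S) = (S + 2)/(H + S) = (2 + S)/(H + S))
j(W, -3)*(-20) = ((2 - 3)/(64 - 3))*(-20) = (-1/61)*(-20) = ((1/61)*(-1))*(-20) = -1/61*(-20) = 20/61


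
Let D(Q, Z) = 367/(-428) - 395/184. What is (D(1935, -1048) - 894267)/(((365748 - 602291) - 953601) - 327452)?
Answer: 17606387843/29878430048 ≈ 0.58927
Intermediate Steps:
D(Q, Z) = -59147/19688 (D(Q, Z) = 367*(-1/428) - 395*1/184 = -367/428 - 395/184 = -59147/19688)
(D(1935, -1048) - 894267)/(((365748 - 602291) - 953601) - 327452) = (-59147/19688 - 894267)/(((365748 - 602291) - 953601) - 327452) = -17606387843/(19688*((-236543 - 953601) - 327452)) = -17606387843/(19688*(-1190144 - 327452)) = -17606387843/19688/(-1517596) = -17606387843/19688*(-1/1517596) = 17606387843/29878430048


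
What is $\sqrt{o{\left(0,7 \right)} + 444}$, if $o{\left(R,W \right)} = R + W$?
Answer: $\sqrt{451} \approx 21.237$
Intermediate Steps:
$\sqrt{o{\left(0,7 \right)} + 444} = \sqrt{\left(0 + 7\right) + 444} = \sqrt{7 + 444} = \sqrt{451}$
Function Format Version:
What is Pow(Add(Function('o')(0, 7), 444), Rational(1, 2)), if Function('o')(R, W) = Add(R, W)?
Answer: Pow(451, Rational(1, 2)) ≈ 21.237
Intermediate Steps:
Pow(Add(Function('o')(0, 7), 444), Rational(1, 2)) = Pow(Add(Add(0, 7), 444), Rational(1, 2)) = Pow(Add(7, 444), Rational(1, 2)) = Pow(451, Rational(1, 2))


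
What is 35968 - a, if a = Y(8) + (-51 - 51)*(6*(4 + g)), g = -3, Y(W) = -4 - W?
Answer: 36592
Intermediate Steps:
a = -624 (a = (-4 - 1*8) + (-51 - 51)*(6*(4 - 3)) = (-4 - 8) - 612 = -12 - 102*6 = -12 - 612 = -624)
35968 - a = 35968 - 1*(-624) = 35968 + 624 = 36592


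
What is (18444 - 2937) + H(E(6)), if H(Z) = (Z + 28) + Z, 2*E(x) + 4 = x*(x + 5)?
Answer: 15597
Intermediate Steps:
E(x) = -2 + x*(5 + x)/2 (E(x) = -2 + (x*(x + 5))/2 = -2 + (x*(5 + x))/2 = -2 + x*(5 + x)/2)
H(Z) = 28 + 2*Z (H(Z) = (28 + Z) + Z = 28 + 2*Z)
(18444 - 2937) + H(E(6)) = (18444 - 2937) + (28 + 2*(-2 + (½)*6² + (5/2)*6)) = 15507 + (28 + 2*(-2 + (½)*36 + 15)) = 15507 + (28 + 2*(-2 + 18 + 15)) = 15507 + (28 + 2*31) = 15507 + (28 + 62) = 15507 + 90 = 15597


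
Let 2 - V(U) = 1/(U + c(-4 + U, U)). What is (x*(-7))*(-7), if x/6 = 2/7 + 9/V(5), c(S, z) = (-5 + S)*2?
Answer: 1218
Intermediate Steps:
c(S, z) = -10 + 2*S
V(U) = 2 - 1/(-18 + 3*U) (V(U) = 2 - 1/(U + (-10 + 2*(-4 + U))) = 2 - 1/(U + (-10 + (-8 + 2*U))) = 2 - 1/(U + (-18 + 2*U)) = 2 - 1/(-18 + 3*U))
x = 174/7 (x = 6*(2/7 + 9/(((-37 + 6*5)/(3*(-6 + 5))))) = 6*(2*(⅐) + 9/(((⅓)*(-37 + 30)/(-1)))) = 6*(2/7 + 9/(((⅓)*(-1)*(-7)))) = 6*(2/7 + 9/(7/3)) = 6*(2/7 + 9*(3/7)) = 6*(2/7 + 27/7) = 6*(29/7) = 174/7 ≈ 24.857)
(x*(-7))*(-7) = ((174/7)*(-7))*(-7) = -174*(-7) = 1218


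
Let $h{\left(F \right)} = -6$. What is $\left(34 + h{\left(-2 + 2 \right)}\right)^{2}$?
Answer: $784$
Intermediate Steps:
$\left(34 + h{\left(-2 + 2 \right)}\right)^{2} = \left(34 - 6\right)^{2} = 28^{2} = 784$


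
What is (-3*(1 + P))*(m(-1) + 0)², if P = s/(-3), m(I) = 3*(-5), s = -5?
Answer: -1800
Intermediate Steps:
m(I) = -15
P = 5/3 (P = -5/(-3) = -5*(-⅓) = 5/3 ≈ 1.6667)
(-3*(1 + P))*(m(-1) + 0)² = (-3*(1 + 5/3))*(-15 + 0)² = -3*8/3*(-15)² = -8*225 = -1800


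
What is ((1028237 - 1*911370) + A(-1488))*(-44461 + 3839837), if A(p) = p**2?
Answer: 8847063205136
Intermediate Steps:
((1028237 - 1*911370) + A(-1488))*(-44461 + 3839837) = ((1028237 - 1*911370) + (-1488)**2)*(-44461 + 3839837) = ((1028237 - 911370) + 2214144)*3795376 = (116867 + 2214144)*3795376 = 2331011*3795376 = 8847063205136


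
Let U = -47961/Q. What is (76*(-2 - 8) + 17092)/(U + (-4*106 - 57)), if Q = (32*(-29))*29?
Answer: -439526784/12896711 ≈ -34.081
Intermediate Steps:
Q = -26912 (Q = -928*29 = -26912)
U = 47961/26912 (U = -47961/(-26912) = -47961*(-1/26912) = 47961/26912 ≈ 1.7821)
(76*(-2 - 8) + 17092)/(U + (-4*106 - 57)) = (76*(-2 - 8) + 17092)/(47961/26912 + (-4*106 - 57)) = (76*(-10) + 17092)/(47961/26912 + (-424 - 57)) = (-760 + 17092)/(47961/26912 - 481) = 16332/(-12896711/26912) = 16332*(-26912/12896711) = -439526784/12896711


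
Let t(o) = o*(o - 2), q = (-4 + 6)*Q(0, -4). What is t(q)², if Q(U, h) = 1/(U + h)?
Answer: 25/16 ≈ 1.5625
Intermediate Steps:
q = -½ (q = (-4 + 6)/(0 - 4) = 2/(-4) = 2*(-¼) = -½ ≈ -0.50000)
t(o) = o*(-2 + o)
t(q)² = (-(-2 - ½)/2)² = (-½*(-5/2))² = (5/4)² = 25/16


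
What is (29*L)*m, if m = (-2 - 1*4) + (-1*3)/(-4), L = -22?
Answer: 6699/2 ≈ 3349.5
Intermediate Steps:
m = -21/4 (m = (-2 - 4) - ¼*(-3) = -6 + ¾ = -21/4 ≈ -5.2500)
(29*L)*m = (29*(-22))*(-21/4) = -638*(-21/4) = 6699/2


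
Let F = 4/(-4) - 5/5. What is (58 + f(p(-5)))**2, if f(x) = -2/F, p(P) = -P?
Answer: 3481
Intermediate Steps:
F = -2 (F = 4*(-1/4) - 5*1/5 = -1 - 1 = -2)
f(x) = 1 (f(x) = -2/(-2) = -2*(-1/2) = 1)
(58 + f(p(-5)))**2 = (58 + 1)**2 = 59**2 = 3481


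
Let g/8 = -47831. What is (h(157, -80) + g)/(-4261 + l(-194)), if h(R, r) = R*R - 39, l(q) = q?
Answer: 39782/495 ≈ 80.368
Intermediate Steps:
g = -382648 (g = 8*(-47831) = -382648)
h(R, r) = -39 + R**2 (h(R, r) = R**2 - 39 = -39 + R**2)
(h(157, -80) + g)/(-4261 + l(-194)) = ((-39 + 157**2) - 382648)/(-4261 - 194) = ((-39 + 24649) - 382648)/(-4455) = (24610 - 382648)*(-1/4455) = -358038*(-1/4455) = 39782/495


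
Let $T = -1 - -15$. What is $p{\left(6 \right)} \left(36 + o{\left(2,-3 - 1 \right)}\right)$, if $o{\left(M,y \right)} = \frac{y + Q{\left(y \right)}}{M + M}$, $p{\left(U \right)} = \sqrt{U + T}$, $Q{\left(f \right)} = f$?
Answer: $68 \sqrt{5} \approx 152.05$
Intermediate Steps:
$T = 14$ ($T = -1 + 15 = 14$)
$p{\left(U \right)} = \sqrt{14 + U}$ ($p{\left(U \right)} = \sqrt{U + 14} = \sqrt{14 + U}$)
$o{\left(M,y \right)} = \frac{y}{M}$ ($o{\left(M,y \right)} = \frac{y + y}{M + M} = \frac{2 y}{2 M} = 2 y \frac{1}{2 M} = \frac{y}{M}$)
$p{\left(6 \right)} \left(36 + o{\left(2,-3 - 1 \right)}\right) = \sqrt{14 + 6} \left(36 + \frac{-3 - 1}{2}\right) = \sqrt{20} \left(36 - 2\right) = 2 \sqrt{5} \left(36 - 2\right) = 2 \sqrt{5} \cdot 34 = 68 \sqrt{5}$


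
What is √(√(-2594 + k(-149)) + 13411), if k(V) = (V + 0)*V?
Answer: √(13411 + √19607) ≈ 116.41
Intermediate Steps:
k(V) = V² (k(V) = V*V = V²)
√(√(-2594 + k(-149)) + 13411) = √(√(-2594 + (-149)²) + 13411) = √(√(-2594 + 22201) + 13411) = √(√19607 + 13411) = √(13411 + √19607)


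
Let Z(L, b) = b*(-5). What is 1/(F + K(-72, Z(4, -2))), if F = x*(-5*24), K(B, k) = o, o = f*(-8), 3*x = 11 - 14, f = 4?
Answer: 1/88 ≈ 0.011364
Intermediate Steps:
x = -1 (x = (11 - 14)/3 = (⅓)*(-3) = -1)
Z(L, b) = -5*b
o = -32 (o = 4*(-8) = -32)
K(B, k) = -32
F = 120 (F = -(-5)*24 = -1*(-120) = 120)
1/(F + K(-72, Z(4, -2))) = 1/(120 - 32) = 1/88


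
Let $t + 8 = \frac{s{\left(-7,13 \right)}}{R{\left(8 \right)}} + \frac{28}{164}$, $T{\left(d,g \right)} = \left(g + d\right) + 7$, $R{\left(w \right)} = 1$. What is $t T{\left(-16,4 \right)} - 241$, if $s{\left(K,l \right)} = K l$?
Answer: $\frac{10379}{41} \approx 253.15$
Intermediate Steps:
$T{\left(d,g \right)} = 7 + d + g$ ($T{\left(d,g \right)} = \left(d + g\right) + 7 = 7 + d + g$)
$t = - \frac{4052}{41}$ ($t = -8 + \left(\frac{\left(-7\right) 13}{1} + \frac{28}{164}\right) = -8 + \left(\left(-91\right) 1 + 28 \cdot \frac{1}{164}\right) = -8 + \left(-91 + \frac{7}{41}\right) = -8 - \frac{3724}{41} = - \frac{4052}{41} \approx -98.829$)
$t T{\left(-16,4 \right)} - 241 = - \frac{4052 \left(7 - 16 + 4\right)}{41} - 241 = \left(- \frac{4052}{41}\right) \left(-5\right) - 241 = \frac{20260}{41} - 241 = \frac{10379}{41}$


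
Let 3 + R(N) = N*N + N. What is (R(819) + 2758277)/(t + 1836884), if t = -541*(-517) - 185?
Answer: 1714927/1058198 ≈ 1.6206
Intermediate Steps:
t = 279512 (t = 279697 - 185 = 279512)
R(N) = -3 + N + N**2 (R(N) = -3 + (N*N + N) = -3 + (N**2 + N) = -3 + (N + N**2) = -3 + N + N**2)
(R(819) + 2758277)/(t + 1836884) = ((-3 + 819 + 819**2) + 2758277)/(279512 + 1836884) = ((-3 + 819 + 670761) + 2758277)/2116396 = (671577 + 2758277)*(1/2116396) = 3429854*(1/2116396) = 1714927/1058198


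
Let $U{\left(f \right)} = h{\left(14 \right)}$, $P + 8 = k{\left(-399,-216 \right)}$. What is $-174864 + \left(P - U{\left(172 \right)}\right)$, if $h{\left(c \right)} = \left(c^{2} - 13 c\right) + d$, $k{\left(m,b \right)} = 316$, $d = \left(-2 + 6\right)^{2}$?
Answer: $-174586$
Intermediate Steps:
$d = 16$ ($d = 4^{2} = 16$)
$h{\left(c \right)} = 16 + c^{2} - 13 c$ ($h{\left(c \right)} = \left(c^{2} - 13 c\right) + 16 = 16 + c^{2} - 13 c$)
$P = 308$ ($P = -8 + 316 = 308$)
$U{\left(f \right)} = 30$ ($U{\left(f \right)} = 16 + 14^{2} - 182 = 16 + 196 - 182 = 30$)
$-174864 + \left(P - U{\left(172 \right)}\right) = -174864 + \left(308 - 30\right) = -174864 + 278 = -174586$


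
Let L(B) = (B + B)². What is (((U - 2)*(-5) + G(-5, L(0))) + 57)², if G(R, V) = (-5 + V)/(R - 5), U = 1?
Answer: 15625/4 ≈ 3906.3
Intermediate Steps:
L(B) = 4*B² (L(B) = (2*B)² = 4*B²)
G(R, V) = (-5 + V)/(-5 + R)
(((U - 2)*(-5) + G(-5, L(0))) + 57)² = (((1 - 2)*(-5) + (-5 + 4*0²)/(-5 - 5)) + 57)² = ((-1*(-5) + (-5 + 4*0)/(-10)) + 57)² = ((5 - (-5 + 0)/10) + 57)² = ((5 - ⅒*(-5)) + 57)² = ((5 + ½) + 57)² = (11/2 + 57)² = (125/2)² = 15625/4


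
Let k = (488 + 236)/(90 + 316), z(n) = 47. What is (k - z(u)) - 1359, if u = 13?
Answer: -285056/203 ≈ -1404.2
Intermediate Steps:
k = 362/203 (k = 724/406 = 724*(1/406) = 362/203 ≈ 1.7833)
(k - z(u)) - 1359 = (362/203 - 1*47) - 1359 = (362/203 - 47) - 1359 = -9179/203 - 1359 = -285056/203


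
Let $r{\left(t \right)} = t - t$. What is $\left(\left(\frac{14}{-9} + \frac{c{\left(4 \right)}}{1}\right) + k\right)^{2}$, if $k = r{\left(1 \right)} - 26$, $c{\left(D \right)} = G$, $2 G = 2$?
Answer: $\frac{57121}{81} \approx 705.2$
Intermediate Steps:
$G = 1$ ($G = \frac{1}{2} \cdot 2 = 1$)
$r{\left(t \right)} = 0$
$c{\left(D \right)} = 1$
$k = -26$ ($k = 0 - 26 = -26$)
$\left(\left(\frac{14}{-9} + \frac{c{\left(4 \right)}}{1}\right) + k\right)^{2} = \left(\left(\frac{14}{-9} + 1 \cdot 1^{-1}\right) - 26\right)^{2} = \left(\left(14 \left(- \frac{1}{9}\right) + 1 \cdot 1\right) - 26\right)^{2} = \left(\left(- \frac{14}{9} + 1\right) - 26\right)^{2} = \left(- \frac{5}{9} - 26\right)^{2} = \left(- \frac{239}{9}\right)^{2} = \frac{57121}{81}$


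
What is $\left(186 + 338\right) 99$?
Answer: $51876$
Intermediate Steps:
$\left(186 + 338\right) 99 = 524 \cdot 99 = 51876$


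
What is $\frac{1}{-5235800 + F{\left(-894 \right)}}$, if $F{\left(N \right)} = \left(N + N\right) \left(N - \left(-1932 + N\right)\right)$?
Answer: $- \frac{1}{8690216} \approx -1.1507 \cdot 10^{-7}$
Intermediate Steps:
$F{\left(N \right)} = 3864 N$ ($F{\left(N \right)} = 2 N 1932 = 3864 N$)
$\frac{1}{-5235800 + F{\left(-894 \right)}} = \frac{1}{-5235800 + 3864 \left(-894\right)} = \frac{1}{-5235800 - 3454416} = \frac{1}{-8690216} = - \frac{1}{8690216}$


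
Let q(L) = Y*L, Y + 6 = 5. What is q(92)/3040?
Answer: -23/760 ≈ -0.030263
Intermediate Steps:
Y = -1 (Y = -6 + 5 = -1)
q(L) = -L
q(92)/3040 = -1*92/3040 = -92*1/3040 = -23/760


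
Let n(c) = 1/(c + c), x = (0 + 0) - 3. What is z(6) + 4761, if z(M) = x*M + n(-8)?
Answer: 75887/16 ≈ 4742.9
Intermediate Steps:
x = -3 (x = 0 - 3 = -3)
n(c) = 1/(2*c)
z(M) = -1/16 - 3*M (z(M) = -3*M + (½)/(-8) = -3*M + (½)*(-⅛) = -3*M - 1/16 = -1/16 - 3*M)
z(6) + 4761 = (-1/16 - 3*6) + 4761 = (-1/16 - 18) + 4761 = -289/16 + 4761 = 75887/16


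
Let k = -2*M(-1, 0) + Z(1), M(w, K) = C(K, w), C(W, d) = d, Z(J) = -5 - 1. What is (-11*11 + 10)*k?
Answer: 444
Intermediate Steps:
Z(J) = -6
M(w, K) = w
k = -4 (k = -2*(-1) - 6 = 2 - 6 = -4)
(-11*11 + 10)*k = (-11*11 + 10)*(-4) = (-121 + 10)*(-4) = -111*(-4) = 444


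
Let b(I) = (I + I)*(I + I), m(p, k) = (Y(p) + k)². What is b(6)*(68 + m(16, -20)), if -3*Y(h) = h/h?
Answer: 69328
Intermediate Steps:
Y(h) = -⅓ (Y(h) = -h/(3*h) = -⅓*1 = -⅓)
m(p, k) = (-⅓ + k)²
b(I) = 4*I² (b(I) = (2*I)*(2*I) = 4*I²)
b(6)*(68 + m(16, -20)) = (4*6²)*(68 + (-1 + 3*(-20))²/9) = (4*36)*(68 + (-1 - 60)²/9) = 144*(68 + (⅑)*(-61)²) = 144*(68 + (⅑)*3721) = 144*(68 + 3721/9) = 144*(4333/9) = 69328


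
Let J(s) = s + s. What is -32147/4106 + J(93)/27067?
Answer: -869359133/111137102 ≈ -7.8224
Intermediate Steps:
J(s) = 2*s
-32147/4106 + J(93)/27067 = -32147/4106 + (2*93)/27067 = -32147*1/4106 + 186*(1/27067) = -32147/4106 + 186/27067 = -869359133/111137102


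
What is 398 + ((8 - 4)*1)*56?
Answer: 622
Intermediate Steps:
398 + ((8 - 4)*1)*56 = 398 + (4*1)*56 = 398 + 4*56 = 398 + 224 = 622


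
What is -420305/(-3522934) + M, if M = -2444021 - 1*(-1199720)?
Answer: -4383589878829/3522934 ≈ -1.2443e+6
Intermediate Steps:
M = -1244301 (M = -2444021 + 1199720 = -1244301)
-420305/(-3522934) + M = -420305/(-3522934) - 1244301 = -420305*(-1/3522934) - 1244301 = 420305/3522934 - 1244301 = -4383589878829/3522934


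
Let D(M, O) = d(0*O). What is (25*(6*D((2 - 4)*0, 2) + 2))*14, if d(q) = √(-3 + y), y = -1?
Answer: 700 + 4200*I ≈ 700.0 + 4200.0*I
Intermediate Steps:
d(q) = 2*I (d(q) = √(-3 - 1) = √(-4) = 2*I)
D(M, O) = 2*I
(25*(6*D((2 - 4)*0, 2) + 2))*14 = (25*(6*(2*I) + 2))*14 = (25*(12*I + 2))*14 = (25*(2 + 12*I))*14 = (50 + 300*I)*14 = 700 + 4200*I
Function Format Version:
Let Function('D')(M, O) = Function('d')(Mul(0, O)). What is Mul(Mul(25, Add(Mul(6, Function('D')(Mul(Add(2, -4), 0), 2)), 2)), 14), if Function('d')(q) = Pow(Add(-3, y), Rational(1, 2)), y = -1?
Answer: Add(700, Mul(4200, I)) ≈ Add(700.00, Mul(4200.0, I))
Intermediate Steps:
Function('d')(q) = Mul(2, I) (Function('d')(q) = Pow(Add(-3, -1), Rational(1, 2)) = Pow(-4, Rational(1, 2)) = Mul(2, I))
Function('D')(M, O) = Mul(2, I)
Mul(Mul(25, Add(Mul(6, Function('D')(Mul(Add(2, -4), 0), 2)), 2)), 14) = Mul(Mul(25, Add(Mul(6, Mul(2, I)), 2)), 14) = Mul(Mul(25, Add(Mul(12, I), 2)), 14) = Mul(Mul(25, Add(2, Mul(12, I))), 14) = Mul(Add(50, Mul(300, I)), 14) = Add(700, Mul(4200, I))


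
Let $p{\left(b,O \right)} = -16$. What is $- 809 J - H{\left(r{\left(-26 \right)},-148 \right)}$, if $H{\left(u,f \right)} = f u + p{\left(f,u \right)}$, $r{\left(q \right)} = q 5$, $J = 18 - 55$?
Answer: $10709$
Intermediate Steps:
$J = -37$ ($J = 18 - 55 = -37$)
$r{\left(q \right)} = 5 q$
$H{\left(u,f \right)} = -16 + f u$ ($H{\left(u,f \right)} = f u - 16 = -16 + f u$)
$- 809 J - H{\left(r{\left(-26 \right)},-148 \right)} = \left(-809\right) \left(-37\right) - \left(-16 - 148 \cdot 5 \left(-26\right)\right) = 29933 - \left(-16 - -19240\right) = 29933 - \left(-16 + 19240\right) = 29933 - 19224 = 10709$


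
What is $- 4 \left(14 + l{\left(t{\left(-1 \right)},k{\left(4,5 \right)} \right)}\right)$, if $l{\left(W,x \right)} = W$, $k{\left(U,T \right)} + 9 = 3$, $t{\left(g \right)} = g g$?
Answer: $-60$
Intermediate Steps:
$t{\left(g \right)} = g^{2}$
$k{\left(U,T \right)} = -6$ ($k{\left(U,T \right)} = -9 + 3 = -6$)
$- 4 \left(14 + l{\left(t{\left(-1 \right)},k{\left(4,5 \right)} \right)}\right) = - 4 \left(14 + \left(-1\right)^{2}\right) = - 4 \left(14 + 1\right) = \left(-4\right) 15 = -60$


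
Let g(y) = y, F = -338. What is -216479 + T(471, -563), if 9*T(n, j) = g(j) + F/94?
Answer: -91597247/423 ≈ -2.1654e+5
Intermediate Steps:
T(n, j) = -169/423 + j/9 (T(n, j) = (j - 338/94)/9 = (j - 338*1/94)/9 = (j - 169/47)/9 = (-169/47 + j)/9 = -169/423 + j/9)
-216479 + T(471, -563) = -216479 + (-169/423 + (1/9)*(-563)) = -216479 + (-169/423 - 563/9) = -216479 - 26630/423 = -91597247/423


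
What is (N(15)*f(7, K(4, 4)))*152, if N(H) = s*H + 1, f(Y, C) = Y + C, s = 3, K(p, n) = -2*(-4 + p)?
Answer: 48944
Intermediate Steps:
K(p, n) = 8 - 2*p
f(Y, C) = C + Y
N(H) = 1 + 3*H (N(H) = 3*H + 1 = 1 + 3*H)
(N(15)*f(7, K(4, 4)))*152 = ((1 + 3*15)*((8 - 2*4) + 7))*152 = ((1 + 45)*((8 - 8) + 7))*152 = (46*(0 + 7))*152 = (46*7)*152 = 322*152 = 48944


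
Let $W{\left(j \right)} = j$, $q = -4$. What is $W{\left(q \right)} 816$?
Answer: $-3264$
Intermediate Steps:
$W{\left(q \right)} 816 = \left(-4\right) 816 = -3264$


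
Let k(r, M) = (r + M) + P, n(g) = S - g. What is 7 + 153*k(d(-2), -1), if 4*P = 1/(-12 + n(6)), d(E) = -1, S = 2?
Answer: -19289/64 ≈ -301.39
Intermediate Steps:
n(g) = 2 - g
P = -1/64 (P = 1/(4*(-12 + (2 - 1*6))) = 1/(4*(-12 + (2 - 6))) = 1/(4*(-12 - 4)) = (1/4)/(-16) = (1/4)*(-1/16) = -1/64 ≈ -0.015625)
k(r, M) = -1/64 + M + r (k(r, M) = (r + M) - 1/64 = (M + r) - 1/64 = -1/64 + M + r)
7 + 153*k(d(-2), -1) = 7 + 153*(-1/64 - 1 - 1) = 7 + 153*(-129/64) = 7 - 19737/64 = -19289/64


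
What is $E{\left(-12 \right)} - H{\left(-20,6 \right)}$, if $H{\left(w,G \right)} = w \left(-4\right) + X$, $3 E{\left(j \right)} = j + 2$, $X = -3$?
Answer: $- \frac{241}{3} \approx -80.333$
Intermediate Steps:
$E{\left(j \right)} = \frac{2}{3} + \frac{j}{3}$ ($E{\left(j \right)} = \frac{j + 2}{3} = \frac{2 + j}{3} = \frac{2}{3} + \frac{j}{3}$)
$H{\left(w,G \right)} = -3 - 4 w$ ($H{\left(w,G \right)} = w \left(-4\right) - 3 = - 4 w - 3 = -3 - 4 w$)
$E{\left(-12 \right)} - H{\left(-20,6 \right)} = \left(\frac{2}{3} + \frac{1}{3} \left(-12\right)\right) - \left(-3 - -80\right) = \left(\frac{2}{3} - 4\right) - \left(-3 + 80\right) = - \frac{10}{3} - 77 = - \frac{241}{3}$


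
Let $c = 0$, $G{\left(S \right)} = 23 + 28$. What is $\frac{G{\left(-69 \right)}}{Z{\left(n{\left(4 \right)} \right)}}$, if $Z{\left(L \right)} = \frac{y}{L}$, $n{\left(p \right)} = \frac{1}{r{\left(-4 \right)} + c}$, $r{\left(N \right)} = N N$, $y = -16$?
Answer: $- \frac{51}{256} \approx -0.19922$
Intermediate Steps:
$G{\left(S \right)} = 51$
$r{\left(N \right)} = N^{2}$
$n{\left(p \right)} = \frac{1}{16}$ ($n{\left(p \right)} = \frac{1}{\left(-4\right)^{2} + 0} = \frac{1}{16 + 0} = \frac{1}{16}$)
$Z{\left(L \right)} = - \frac{16}{L}$
$\frac{G{\left(-69 \right)}}{Z{\left(n{\left(4 \right)} \right)}} = \frac{51}{\left(-16\right) \frac{1}{\frac{1}{16}}} = \frac{51}{\left(-16\right) 16} = \frac{51}{-256} = 51 \left(- \frac{1}{256}\right) = - \frac{51}{256}$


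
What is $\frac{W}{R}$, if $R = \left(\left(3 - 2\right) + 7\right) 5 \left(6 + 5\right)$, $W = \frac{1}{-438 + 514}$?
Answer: $\frac{1}{33440} \approx 2.9904 \cdot 10^{-5}$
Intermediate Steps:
$W = \frac{1}{76} \approx 0.013158$
$R = 440$ ($R = \left(\left(3 - 2\right) + 7\right) 5 \cdot 11 = \left(1 + 7\right) 55 = 8 \cdot 55 = 440$)
$\frac{W}{R} = \frac{1}{76 \cdot 440} = \frac{1}{76} \cdot \frac{1}{440} = \frac{1}{33440}$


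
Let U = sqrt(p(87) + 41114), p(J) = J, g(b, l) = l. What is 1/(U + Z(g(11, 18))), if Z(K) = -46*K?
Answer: -828/644383 - sqrt(41201)/644383 ≈ -0.0015999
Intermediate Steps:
U = sqrt(41201) (U = sqrt(87 + 41114) = sqrt(41201) ≈ 202.98)
1/(U + Z(g(11, 18))) = 1/(sqrt(41201) - 46*18) = 1/(sqrt(41201) - 828) = 1/(-828 + sqrt(41201))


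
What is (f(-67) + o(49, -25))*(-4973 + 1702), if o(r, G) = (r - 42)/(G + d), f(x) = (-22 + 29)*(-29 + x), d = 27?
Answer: 4373327/2 ≈ 2.1867e+6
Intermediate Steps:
f(x) = -203 + 7*x (f(x) = 7*(-29 + x) = -203 + 7*x)
o(r, G) = (-42 + r)/(27 + G) (o(r, G) = (r - 42)/(G + 27) = (-42 + r)/(27 + G))
(f(-67) + o(49, -25))*(-4973 + 1702) = ((-203 + 7*(-67)) + (-42 + 49)/(27 - 25))*(-4973 + 1702) = ((-203 - 469) + 7/2)*(-3271) = (-672 + (1/2)*7)*(-3271) = (-672 + 7/2)*(-3271) = -1337/2*(-3271) = 4373327/2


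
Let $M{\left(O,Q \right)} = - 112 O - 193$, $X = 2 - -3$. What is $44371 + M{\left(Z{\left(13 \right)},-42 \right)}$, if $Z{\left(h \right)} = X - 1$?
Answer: $43730$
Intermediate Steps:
$X = 5$ ($X = 2 + 3 = 5$)
$Z{\left(h \right)} = 4$ ($Z{\left(h \right)} = 5 - 1 = 4$)
$M{\left(O,Q \right)} = -193 - 112 O$
$44371 + M{\left(Z{\left(13 \right)},-42 \right)} = 44371 - 641 = 43730$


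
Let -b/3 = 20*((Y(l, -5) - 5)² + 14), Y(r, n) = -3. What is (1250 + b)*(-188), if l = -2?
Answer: 644840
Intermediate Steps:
b = -4680 (b = -60*((-3 - 5)² + 14) = -60*((-8)² + 14) = -60*(64 + 14) = -60*78 = -3*1560 = -4680)
(1250 + b)*(-188) = (1250 - 4680)*(-188) = -3430*(-188) = 644840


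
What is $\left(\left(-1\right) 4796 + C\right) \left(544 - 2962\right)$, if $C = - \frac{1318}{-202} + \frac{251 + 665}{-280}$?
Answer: $\frac{40966625271}{3535} \approx 1.1589 \cdot 10^{7}$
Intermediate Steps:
$C = \frac{23001}{7070}$ ($C = \left(-1318\right) \left(- \frac{1}{202}\right) + 916 \left(- \frac{1}{280}\right) = \frac{659}{101} - \frac{229}{70} = \frac{23001}{7070} \approx 3.2533$)
$\left(\left(-1\right) 4796 + C\right) \left(544 - 2962\right) = \left(\left(-1\right) 4796 + \frac{23001}{7070}\right) \left(544 - 2962\right) = \left(-4796 + \frac{23001}{7070}\right) \left(-2418\right) = \left(- \frac{33884719}{7070}\right) \left(-2418\right) = \frac{40966625271}{3535}$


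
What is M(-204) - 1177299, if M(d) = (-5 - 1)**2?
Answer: -1177263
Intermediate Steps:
M(d) = 36 (M(d) = (-6)**2 = 36)
M(-204) - 1177299 = 36 - 1177299 = -1177263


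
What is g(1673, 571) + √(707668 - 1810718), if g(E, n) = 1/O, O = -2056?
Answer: -1/2056 + 5*I*√44122 ≈ -0.00048638 + 1050.3*I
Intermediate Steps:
g(E, n) = -1/2056 (g(E, n) = 1/(-2056) = -1/2056)
g(1673, 571) + √(707668 - 1810718) = -1/2056 + √(707668 - 1810718) = -1/2056 + √(-1103050) = -1/2056 + 5*I*√44122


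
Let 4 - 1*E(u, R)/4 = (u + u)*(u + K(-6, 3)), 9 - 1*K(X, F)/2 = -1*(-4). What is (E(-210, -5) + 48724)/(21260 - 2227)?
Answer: -287260/19033 ≈ -15.093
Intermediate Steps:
K(X, F) = 10 (K(X, F) = 18 - (-2)*(-4) = 18 - 2*4 = 18 - 8 = 10)
E(u, R) = 16 - 8*u*(10 + u) (E(u, R) = 16 - 4*(u + u)*(u + 10) = 16 - 4*2*u*(10 + u) = 16 - 8*u*(10 + u))
(E(-210, -5) + 48724)/(21260 - 2227) = ((16 - 80*(-210) - 8*(-210)²) + 48724)/(21260 - 2227) = ((16 + 16800 - 8*44100) + 48724)/19033 = ((16 + 16800 - 352800) + 48724)*(1/19033) = (-335984 + 48724)*(1/19033) = -287260*1/19033 = -287260/19033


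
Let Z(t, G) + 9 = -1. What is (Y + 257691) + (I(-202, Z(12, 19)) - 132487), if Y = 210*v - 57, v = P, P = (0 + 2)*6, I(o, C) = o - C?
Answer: 127475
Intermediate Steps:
Z(t, G) = -10 (Z(t, G) = -9 - 1 = -10)
P = 12 (P = 2*6 = 12)
v = 12
Y = 2463 (Y = 210*12 - 57 = 2520 - 57 = 2463)
(Y + 257691) + (I(-202, Z(12, 19)) - 132487) = (2463 + 257691) + ((-202 - 1*(-10)) - 132487) = 260154 + ((-202 + 10) - 132487) = 260154 + (-192 - 132487) = 260154 - 132679 = 127475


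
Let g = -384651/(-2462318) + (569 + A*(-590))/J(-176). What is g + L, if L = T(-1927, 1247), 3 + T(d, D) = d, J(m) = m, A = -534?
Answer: -806755723843/216683984 ≈ -3723.2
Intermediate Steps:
T(d, D) = -3 + d
g = -388555634723/216683984 (g = -384651/(-2462318) + (569 - 534*(-590))/(-176) = -384651*(-1/2462318) + (569 + 315060)*(-1/176) = 384651/2462318 + 315629*(-1/176) = 384651/2462318 - 315629/176 = -388555634723/216683984 ≈ -1793.2)
L = -1930 (L = -3 - 1927 = -1930)
g + L = -388555634723/216683984 - 1930 = -806755723843/216683984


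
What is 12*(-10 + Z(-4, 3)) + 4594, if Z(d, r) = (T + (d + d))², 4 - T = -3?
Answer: 4486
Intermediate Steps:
T = 7 (T = 4 - 1*(-3) = 4 + 3 = 7)
Z(d, r) = (7 + 2*d)² (Z(d, r) = (7 + (d + d))² = (7 + 2*d)²)
12*(-10 + Z(-4, 3)) + 4594 = 12*(-10 + (7 + 2*(-4))²) + 4594 = 12*(-10 + (7 - 8)²) + 4594 = 12*(-10 + (-1)²) + 4594 = 12*(-10 + 1) + 4594 = 12*(-9) + 4594 = -108 + 4594 = 4486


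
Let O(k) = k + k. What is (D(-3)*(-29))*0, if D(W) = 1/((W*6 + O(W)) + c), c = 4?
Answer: 0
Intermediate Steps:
O(k) = 2*k
D(W) = 1/(4 + 8*W) (D(W) = 1/((W*6 + 2*W) + 4) = 1/((6*W + 2*W) + 4) = 1/(8*W + 4) = 1/(4 + 8*W))
(D(-3)*(-29))*0 = ((1/(4*(1 + 2*(-3))))*(-29))*0 = ((1/(4*(1 - 6)))*(-29))*0 = (((¼)/(-5))*(-29))*0 = (((¼)*(-⅕))*(-29))*0 = -1/20*(-29)*0 = (29/20)*0 = 0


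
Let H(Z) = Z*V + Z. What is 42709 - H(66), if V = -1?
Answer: 42709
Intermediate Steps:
H(Z) = 0 (H(Z) = Z*(-1) + Z = -Z + Z = 0)
42709 - H(66) = 42709 - 1*0 = 42709 + 0 = 42709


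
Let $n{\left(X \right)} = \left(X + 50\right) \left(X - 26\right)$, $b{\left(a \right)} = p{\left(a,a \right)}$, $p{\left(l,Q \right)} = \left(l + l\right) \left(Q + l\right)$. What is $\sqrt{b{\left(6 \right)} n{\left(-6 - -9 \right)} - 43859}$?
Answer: $i \sqrt{219395} \approx 468.4 i$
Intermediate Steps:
$p{\left(l,Q \right)} = 2 l \left(Q + l\right)$
$b{\left(a \right)} = 4 a^{2}$ ($b{\left(a \right)} = 2 a \left(a + a\right) = 2 a 2 a = 4 a^{2}$)
$n{\left(X \right)} = \left(-26 + X\right) \left(50 + X\right)$ ($n{\left(X \right)} = \left(50 + X\right) \left(-26 + X\right) = \left(-26 + X\right) \left(50 + X\right)$)
$\sqrt{b{\left(6 \right)} n{\left(-6 - -9 \right)} - 43859} = \sqrt{4 \cdot 6^{2} \left(-1300 + \left(-6 - -9\right)^{2} + 24 \left(-6 - -9\right)\right) - 43859} = \sqrt{4 \cdot 36 \left(-1300 + \left(-6 + 9\right)^{2} + 24 \left(-6 + 9\right)\right) - 43859} = \sqrt{144 \left(-1300 + 3^{2} + 24 \cdot 3\right) - 43859} = \sqrt{144 \left(-1300 + 9 + 72\right) - 43859} = \sqrt{144 \left(-1219\right) - 43859} = \sqrt{-175536 - 43859} = \sqrt{-219395} = i \sqrt{219395}$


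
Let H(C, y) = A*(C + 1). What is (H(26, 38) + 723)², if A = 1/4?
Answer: 8520561/16 ≈ 5.3254e+5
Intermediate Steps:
A = ¼ ≈ 0.25000
H(C, y) = ¼ + C/4 (H(C, y) = (C + 1)/4 = (1 + C)/4 = ¼ + C/4)
(H(26, 38) + 723)² = ((¼ + (¼)*26) + 723)² = ((¼ + 13/2) + 723)² = (27/4 + 723)² = (2919/4)² = 8520561/16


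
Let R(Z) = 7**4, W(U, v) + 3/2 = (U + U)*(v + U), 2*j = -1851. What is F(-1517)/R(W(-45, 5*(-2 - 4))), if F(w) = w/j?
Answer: 3034/4444251 ≈ 0.00068268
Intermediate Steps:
j = -1851/2 (j = (1/2)*(-1851) = -1851/2 ≈ -925.50)
W(U, v) = -3/2 + 2*U*(U + v) (W(U, v) = -3/2 + (U + U)*(v + U) = -3/2 + (2*U)*(U + v) = -3/2 + 2*U*(U + v))
R(Z) = 2401
F(w) = -2*w/1851 (F(w) = w/(-1851/2) = w*(-2/1851) = -2*w/1851)
F(-1517)/R(W(-45, 5*(-2 - 4))) = -2/1851*(-1517)/2401 = (3034/1851)*(1/2401) = 3034/4444251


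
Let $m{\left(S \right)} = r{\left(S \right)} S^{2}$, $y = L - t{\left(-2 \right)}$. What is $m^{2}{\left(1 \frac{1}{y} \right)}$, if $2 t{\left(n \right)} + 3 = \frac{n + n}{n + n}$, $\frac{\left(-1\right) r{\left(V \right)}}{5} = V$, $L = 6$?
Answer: $\frac{25}{117649} \approx 0.0002125$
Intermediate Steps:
$r{\left(V \right)} = - 5 V$
$t{\left(n \right)} = -1$ ($t{\left(n \right)} = - \frac{3}{2} + \frac{\left(n + n\right) \frac{1}{n + n}}{2} = - \frac{3}{2} + \frac{2 n \frac{1}{2 n}}{2} = - \frac{3}{2} + \frac{1}{2} \cdot 1 = - \frac{3}{2} + \frac{1}{2} = -1$)
$y = 7$ ($y = 6 - -1 = 6 + 1 = 7$)
$m{\left(S \right)} = - 5 S^{3}$ ($m{\left(S \right)} = - 5 S S^{2} = - 5 S^{3}$)
$m^{2}{\left(1 \frac{1}{y} \right)} = \left(- 5 \left(1 \cdot \frac{1}{7}\right)^{3}\right)^{2} = \left(- \frac{5}{343}\right)^{2} = \frac{25}{117649}$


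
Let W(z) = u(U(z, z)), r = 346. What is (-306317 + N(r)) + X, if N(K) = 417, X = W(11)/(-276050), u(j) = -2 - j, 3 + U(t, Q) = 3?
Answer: -42221847499/138025 ≈ -3.0590e+5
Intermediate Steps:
U(t, Q) = 0 (U(t, Q) = -3 + 3 = 0)
W(z) = -2 (W(z) = -2 - 1*0 = -2 + 0 = -2)
X = 1/138025 (X = -2/(-276050) = -2*(-1/276050) = 1/138025 ≈ 7.2451e-6)
(-306317 + N(r)) + X = (-306317 + 417) + 1/138025 = -305900 + 1/138025 = -42221847499/138025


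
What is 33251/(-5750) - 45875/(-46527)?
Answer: -1283288027/267530250 ≈ -4.7968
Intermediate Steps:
33251/(-5750) - 45875/(-46527) = 33251*(-1/5750) - 45875*(-1/46527) = -33251/5750 + 45875/46527 = -1283288027/267530250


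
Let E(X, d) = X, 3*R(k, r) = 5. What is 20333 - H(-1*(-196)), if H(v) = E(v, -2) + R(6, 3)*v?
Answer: 59431/3 ≈ 19810.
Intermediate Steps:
R(k, r) = 5/3 (R(k, r) = (⅓)*5 = 5/3)
H(v) = 8*v/3 (H(v) = v + 5*v/3 = 8*v/3)
20333 - H(-1*(-196)) = 20333 - 8*(-1*(-196))/3 = 20333 - 8*196/3 = 20333 - 1*1568/3 = 20333 - 1568/3 = 59431/3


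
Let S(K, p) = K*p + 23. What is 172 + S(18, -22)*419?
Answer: -156115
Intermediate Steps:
S(K, p) = 23 + K*p
172 + S(18, -22)*419 = 172 + (23 + 18*(-22))*419 = 172 + (23 - 396)*419 = 172 - 373*419 = 172 - 156287 = -156115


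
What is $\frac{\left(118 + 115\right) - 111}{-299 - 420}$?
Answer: $- \frac{122}{719} \approx -0.16968$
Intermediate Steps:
$\frac{\left(118 + 115\right) - 111}{-299 - 420} = \frac{233 - 111}{-719} = 122 \left(- \frac{1}{719}\right) = - \frac{122}{719}$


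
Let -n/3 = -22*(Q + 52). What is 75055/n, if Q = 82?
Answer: 75055/8844 ≈ 8.4865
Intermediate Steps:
n = 8844 (n = -(-66)*(82 + 52) = -(-66)*134 = -3*(-2948) = 8844)
75055/n = 75055/8844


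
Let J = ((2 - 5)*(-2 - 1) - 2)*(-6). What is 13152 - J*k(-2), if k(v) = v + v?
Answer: 12984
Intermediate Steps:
k(v) = 2*v
J = -42 (J = (-3*(-3) - 2)*(-6) = (9 - 2)*(-6) = 7*(-6) = -42)
13152 - J*k(-2) = 13152 - (-42)*2*(-2) = 13152 - (-42)*(-4) = 13152 - 1*168 = 13152 - 168 = 12984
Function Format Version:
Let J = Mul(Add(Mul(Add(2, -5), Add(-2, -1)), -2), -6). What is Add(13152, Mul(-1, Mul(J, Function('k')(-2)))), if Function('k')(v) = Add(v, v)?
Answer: 12984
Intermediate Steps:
Function('k')(v) = Mul(2, v)
J = -42 (J = Mul(Add(Mul(-3, -3), -2), -6) = Mul(Add(9, -2), -6) = Mul(7, -6) = -42)
Add(13152, Mul(-1, Mul(J, Function('k')(-2)))) = Add(13152, Mul(-1, Mul(-42, Mul(2, -2)))) = Add(13152, Mul(-1, Mul(-42, -4))) = Add(13152, Mul(-1, 168)) = Add(13152, -168) = 12984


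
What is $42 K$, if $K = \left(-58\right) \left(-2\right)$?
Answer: $4872$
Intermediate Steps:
$K = 116$
$42 K = 42 \cdot 116 = 4872$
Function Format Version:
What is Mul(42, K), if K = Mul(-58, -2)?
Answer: 4872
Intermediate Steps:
K = 116
Mul(42, K) = Mul(42, 116) = 4872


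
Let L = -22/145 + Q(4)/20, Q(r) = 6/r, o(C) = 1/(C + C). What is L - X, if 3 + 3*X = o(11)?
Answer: 34763/38280 ≈ 0.90812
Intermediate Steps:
o(C) = 1/(2*C)
X = -65/66 (X = -1 + ((½)/11)/3 = -1 + ((½)*(1/11))/3 = -1 + (⅓)*(1/22) = -1 + 1/66 = -65/66 ≈ -0.98485)
L = -89/1160 (L = -22/145 + (6/4)/20 = -22*1/145 + (6*(¼))*(1/20) = -22/145 + (3/2)*(1/20) = -22/145 + 3/40 = -89/1160 ≈ -0.076724)
L - X = -89/1160 - 1*(-65/66) = -89/1160 + 65/66 = 34763/38280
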